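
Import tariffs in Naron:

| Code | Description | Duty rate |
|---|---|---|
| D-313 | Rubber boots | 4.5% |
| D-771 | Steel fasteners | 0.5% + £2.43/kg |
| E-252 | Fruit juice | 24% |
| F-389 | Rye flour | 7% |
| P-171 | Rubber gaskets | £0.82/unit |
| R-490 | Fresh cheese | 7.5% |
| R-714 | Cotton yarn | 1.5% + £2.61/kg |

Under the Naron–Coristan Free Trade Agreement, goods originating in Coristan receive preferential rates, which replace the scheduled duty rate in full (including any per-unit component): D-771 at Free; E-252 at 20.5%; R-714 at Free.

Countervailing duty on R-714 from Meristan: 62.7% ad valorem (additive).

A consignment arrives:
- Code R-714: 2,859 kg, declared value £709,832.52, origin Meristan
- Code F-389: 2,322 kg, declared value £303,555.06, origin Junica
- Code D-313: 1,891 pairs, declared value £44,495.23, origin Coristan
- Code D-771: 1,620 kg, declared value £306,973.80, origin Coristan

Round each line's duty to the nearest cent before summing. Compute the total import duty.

£486,425.61

Line 1 (R-714, Meristan, 2,859 kg, £709,832.52):
Base rate for R-714 is 1.5% + £2.61/kg.
R-714 has an FTA preferential rate, but origin Meristan is not Coristan; base rate stands.
Additional duty on R-714 from Meristan: +62.7%. Applied ad valorem rate: 1.5% + 62.7% = 64.2%.
Duty = £709,832.52 × 64.2% + 2,859 × £2.61 = £463,174.47.
Line 2 (F-389, Junica, 2,322 kg, £303,555.06):
Base rate for F-389 is 7%.
Duty = £303,555.06 × 7% = £21,248.85.
Line 3 (D-313, Coristan, 1,891 pairs, £44,495.23):
Base rate for D-313 is 4.5%.
Origin Coristan is the FTA partner but D-313 is not on the preference list; base rate stands.
Duty = £44,495.23 × 4.5% = £2,002.29.
Line 4 (D-771, Coristan, 1,620 kg, £306,973.80):
Base rate for D-771 is 0.5% + £2.43/kg.
Origin Coristan qualifies under the Naron–Coristan agreement and D-771 is covered: preferential rate Free applies instead.
Duty = £306,973.80 × 0% = £0.00.
Total = £463,174.47 + £21,248.85 + £2,002.29 + £0.00 = £486,425.61.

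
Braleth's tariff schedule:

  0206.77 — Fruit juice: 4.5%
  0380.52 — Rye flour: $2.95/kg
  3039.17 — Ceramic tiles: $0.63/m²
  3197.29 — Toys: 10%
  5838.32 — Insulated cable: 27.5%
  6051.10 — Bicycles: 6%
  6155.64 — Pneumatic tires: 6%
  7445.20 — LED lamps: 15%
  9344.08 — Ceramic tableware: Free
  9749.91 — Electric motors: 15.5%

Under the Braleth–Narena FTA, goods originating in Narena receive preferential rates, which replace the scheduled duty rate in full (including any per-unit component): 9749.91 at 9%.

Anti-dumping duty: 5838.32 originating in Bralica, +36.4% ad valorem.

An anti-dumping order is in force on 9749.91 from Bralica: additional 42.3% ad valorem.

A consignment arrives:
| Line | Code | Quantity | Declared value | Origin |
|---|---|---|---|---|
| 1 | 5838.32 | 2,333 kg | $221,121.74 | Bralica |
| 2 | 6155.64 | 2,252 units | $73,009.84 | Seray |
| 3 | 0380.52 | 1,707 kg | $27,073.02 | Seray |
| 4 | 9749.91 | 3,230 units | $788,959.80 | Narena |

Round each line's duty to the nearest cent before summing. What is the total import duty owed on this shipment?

$221,719.41

Line 1 (5838.32, Bralica, 2,333 kg, $221,121.74):
Base rate for 5838.32 is 27.5%.
Additional duty on 5838.32 from Bralica: +36.4%. Applied ad valorem rate: 27.5% + 36.4% = 63.9%.
Duty = $221,121.74 × 63.9% = $141,296.79.
Line 2 (6155.64, Seray, 2,252 units, $73,009.84):
Base rate for 6155.64 is 6%.
Duty = $73,009.84 × 6% = $4,380.59.
Line 3 (0380.52, Seray, 1,707 kg, $27,073.02):
Base rate for 0380.52 is $2.95/kg.
Duty = 1,707 × $2.95 = $5,035.65.
Line 4 (9749.91, Narena, 3,230 units, $788,959.80):
Base rate for 9749.91 is 15.5%.
Origin Narena qualifies under the Braleth–Narena agreement and 9749.91 is covered: preferential rate 9% applies instead.
The additional-duty order on 9749.91 targets Bralica, not Narena; it does not apply.
Duty = $788,959.80 × 9% = $71,006.38.
Total = $141,296.79 + $4,380.59 + $5,035.65 + $71,006.38 = $221,719.41.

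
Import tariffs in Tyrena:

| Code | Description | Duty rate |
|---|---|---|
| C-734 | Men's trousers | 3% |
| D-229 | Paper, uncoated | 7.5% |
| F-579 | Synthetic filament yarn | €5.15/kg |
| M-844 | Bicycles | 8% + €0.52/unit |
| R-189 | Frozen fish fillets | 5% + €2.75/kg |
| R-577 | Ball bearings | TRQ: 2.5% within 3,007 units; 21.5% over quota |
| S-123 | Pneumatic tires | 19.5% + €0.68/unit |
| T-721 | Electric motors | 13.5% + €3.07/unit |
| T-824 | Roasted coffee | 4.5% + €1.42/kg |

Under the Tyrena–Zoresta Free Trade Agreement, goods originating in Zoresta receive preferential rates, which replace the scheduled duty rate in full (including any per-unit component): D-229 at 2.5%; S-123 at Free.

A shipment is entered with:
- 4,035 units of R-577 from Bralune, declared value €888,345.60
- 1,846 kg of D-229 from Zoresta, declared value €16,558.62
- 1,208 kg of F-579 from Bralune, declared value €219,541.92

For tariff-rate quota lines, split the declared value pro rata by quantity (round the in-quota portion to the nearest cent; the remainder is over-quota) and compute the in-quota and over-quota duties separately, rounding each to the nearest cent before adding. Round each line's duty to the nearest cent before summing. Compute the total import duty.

€71,845.46

Line 1 (R-577, Bralune, 4,035 units, €888,345.60):
Code R-577 is under a tariff-rate quota (threshold 3,007 units). In-quota: 3,007 units at 2.5%; over-quota: 1,028 units at 21.5%.
Pro-rata value split: in-quota = €888,345.60 × 3,007/4,035 = €662,021.12; over-quota = €888,345.60 − €662,021.12 = €226,324.48.
In-quota duty = €662,021.12 × 2.5% = €16,550.53. Over-quota duty = €226,324.48 × 21.5% = €48,659.76.
Line duty = €16,550.53 + €48,659.76 = €65,210.29.
Line 2 (D-229, Zoresta, 1,846 kg, €16,558.62):
Base rate for D-229 is 7.5%.
Origin Zoresta qualifies under the Tyrena–Zoresta agreement and D-229 is covered: preferential rate 2.5% applies instead.
Duty = €16,558.62 × 2.5% = €413.97.
Line 3 (F-579, Bralune, 1,208 kg, €219,541.92):
Base rate for F-579 is €5.15/kg.
Duty = 1,208 × €5.15 = €6,221.20.
Total = €65,210.29 + €413.97 + €6,221.20 = €71,845.46.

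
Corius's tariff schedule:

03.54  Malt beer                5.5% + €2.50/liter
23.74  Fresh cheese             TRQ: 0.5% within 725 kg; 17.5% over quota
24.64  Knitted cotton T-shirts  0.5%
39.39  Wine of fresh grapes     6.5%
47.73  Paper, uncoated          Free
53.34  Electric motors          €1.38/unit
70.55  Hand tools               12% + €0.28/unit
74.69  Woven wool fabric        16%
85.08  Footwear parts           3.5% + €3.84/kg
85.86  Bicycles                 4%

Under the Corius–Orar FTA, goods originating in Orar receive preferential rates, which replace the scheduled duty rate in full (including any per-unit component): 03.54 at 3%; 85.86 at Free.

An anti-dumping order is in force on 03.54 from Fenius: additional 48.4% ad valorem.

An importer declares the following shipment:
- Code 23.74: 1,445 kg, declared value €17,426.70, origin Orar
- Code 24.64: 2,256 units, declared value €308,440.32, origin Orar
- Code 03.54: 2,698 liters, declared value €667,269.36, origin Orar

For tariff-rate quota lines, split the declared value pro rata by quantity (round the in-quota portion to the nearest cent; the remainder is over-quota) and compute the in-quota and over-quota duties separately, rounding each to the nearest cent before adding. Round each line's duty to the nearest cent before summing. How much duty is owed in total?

€23,123.56

Line 1 (23.74, Orar, 1,445 kg, €17,426.70):
Code 23.74 is under a tariff-rate quota (threshold 725 kg). In-quota: 725 kg at 0.5%; over-quota: 720 kg at 17.5%.
Pro-rata value split: in-quota = €17,426.70 × 725/1,445 = €8,743.50; over-quota = €17,426.70 − €8,743.50 = €8,683.20.
In-quota duty = €8,743.50 × 0.5% = €43.72. Over-quota duty = €8,683.20 × 17.5% = €1,519.56.
Line duty = €43.72 + €1,519.56 = €1,563.28.
Line 2 (24.64, Orar, 2,256 units, €308,440.32):
Base rate for 24.64 is 0.5%.
Origin Orar is the FTA partner but 24.64 is not on the preference list; base rate stands.
Duty = €308,440.32 × 0.5% = €1,542.20.
Line 3 (03.54, Orar, 2,698 liters, €667,269.36):
Base rate for 03.54 is 5.5% + €2.50/liter.
Origin Orar qualifies under the Corius–Orar agreement and 03.54 is covered: preferential rate 3% applies instead.
The additional-duty order on 03.54 targets Fenius, not Orar; it does not apply.
Duty = €667,269.36 × 3% = €20,018.08.
Total = €1,563.28 + €1,542.20 + €20,018.08 = €23,123.56.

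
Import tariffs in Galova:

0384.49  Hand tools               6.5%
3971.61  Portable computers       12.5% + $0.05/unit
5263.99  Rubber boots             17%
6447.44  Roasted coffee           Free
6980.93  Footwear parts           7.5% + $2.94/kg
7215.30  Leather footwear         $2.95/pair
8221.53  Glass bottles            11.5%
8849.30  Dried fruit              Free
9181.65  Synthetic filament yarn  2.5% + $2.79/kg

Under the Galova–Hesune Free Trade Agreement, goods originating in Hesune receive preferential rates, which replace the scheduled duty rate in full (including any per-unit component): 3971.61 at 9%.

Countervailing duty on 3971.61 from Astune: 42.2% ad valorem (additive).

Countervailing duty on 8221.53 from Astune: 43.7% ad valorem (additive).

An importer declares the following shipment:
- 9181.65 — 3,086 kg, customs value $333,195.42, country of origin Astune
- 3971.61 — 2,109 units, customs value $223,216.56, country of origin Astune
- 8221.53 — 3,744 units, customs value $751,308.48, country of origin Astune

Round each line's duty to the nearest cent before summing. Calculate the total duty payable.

Line 1 (9181.65, Astune, 3,086 kg, $333,195.42):
Base rate for 9181.65 is 2.5% + $2.79/kg.
Duty = $333,195.42 × 2.5% + 3,086 × $2.79 = $16,939.83.
Line 2 (3971.61, Astune, 2,109 units, $223,216.56):
Base rate for 3971.61 is 12.5% + $0.05/unit.
3971.61 has an FTA preferential rate, but origin Astune is not Hesune; base rate stands.
Additional duty on 3971.61 from Astune: +42.2%. Applied ad valorem rate: 12.5% + 42.2% = 54.7%.
Duty = $223,216.56 × 54.7% + 2,109 × $0.05 = $122,204.91.
Line 3 (8221.53, Astune, 3,744 units, $751,308.48):
Base rate for 8221.53 is 11.5%.
Additional duty on 8221.53 from Astune: +43.7%. Applied ad valorem rate: 11.5% + 43.7% = 55.2%.
Duty = $751,308.48 × 55.2% = $414,722.28.
Total = $16,939.83 + $122,204.91 + $414,722.28 = $553,867.02.

$553,867.02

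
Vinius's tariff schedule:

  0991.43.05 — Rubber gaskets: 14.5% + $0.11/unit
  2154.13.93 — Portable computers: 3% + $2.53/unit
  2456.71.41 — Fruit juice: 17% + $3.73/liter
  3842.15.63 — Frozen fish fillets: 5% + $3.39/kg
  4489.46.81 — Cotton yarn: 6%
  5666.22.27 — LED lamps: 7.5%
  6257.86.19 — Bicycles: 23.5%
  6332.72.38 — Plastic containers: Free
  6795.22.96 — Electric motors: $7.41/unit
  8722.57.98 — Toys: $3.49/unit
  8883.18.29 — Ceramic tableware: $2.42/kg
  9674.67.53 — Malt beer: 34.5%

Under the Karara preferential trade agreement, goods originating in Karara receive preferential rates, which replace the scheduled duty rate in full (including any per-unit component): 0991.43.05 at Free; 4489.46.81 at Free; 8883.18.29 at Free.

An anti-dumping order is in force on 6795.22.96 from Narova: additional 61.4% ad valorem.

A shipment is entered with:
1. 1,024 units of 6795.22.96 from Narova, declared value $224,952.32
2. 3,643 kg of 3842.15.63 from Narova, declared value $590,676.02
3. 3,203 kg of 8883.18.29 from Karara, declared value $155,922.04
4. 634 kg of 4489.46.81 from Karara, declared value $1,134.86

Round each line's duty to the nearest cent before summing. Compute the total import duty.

Line 1 (6795.22.96, Narova, 1,024 units, $224,952.32):
Base rate for 6795.22.96 is $7.41/unit.
Additional duty on 6795.22.96 from Narova: +61.4% ad valorem. Applied ad valorem rate = 61.4%.
Duty = $224,952.32 × 61.4% + 1,024 × $7.41 = $145,708.56.
Line 2 (3842.15.63, Narova, 3,643 kg, $590,676.02):
Base rate for 3842.15.63 is 5% + $3.39/kg.
Duty = $590,676.02 × 5% + 3,643 × $3.39 = $41,883.57.
Line 3 (8883.18.29, Karara, 3,203 kg, $155,922.04):
Base rate for 8883.18.29 is $2.42/kg.
Origin Karara qualifies under the Vinius–Karara agreement and 8883.18.29 is covered: preferential rate Free applies instead.
Duty = $155,922.04 × 0% = $0.00.
Line 4 (4489.46.81, Karara, 634 kg, $1,134.86):
Base rate for 4489.46.81 is 6%.
Origin Karara qualifies under the Vinius–Karara agreement and 4489.46.81 is covered: preferential rate Free applies instead.
Duty = $1,134.86 × 0% = $0.00.
Total = $145,708.56 + $41,883.57 + $0.00 + $0.00 = $187,592.13.

$187,592.13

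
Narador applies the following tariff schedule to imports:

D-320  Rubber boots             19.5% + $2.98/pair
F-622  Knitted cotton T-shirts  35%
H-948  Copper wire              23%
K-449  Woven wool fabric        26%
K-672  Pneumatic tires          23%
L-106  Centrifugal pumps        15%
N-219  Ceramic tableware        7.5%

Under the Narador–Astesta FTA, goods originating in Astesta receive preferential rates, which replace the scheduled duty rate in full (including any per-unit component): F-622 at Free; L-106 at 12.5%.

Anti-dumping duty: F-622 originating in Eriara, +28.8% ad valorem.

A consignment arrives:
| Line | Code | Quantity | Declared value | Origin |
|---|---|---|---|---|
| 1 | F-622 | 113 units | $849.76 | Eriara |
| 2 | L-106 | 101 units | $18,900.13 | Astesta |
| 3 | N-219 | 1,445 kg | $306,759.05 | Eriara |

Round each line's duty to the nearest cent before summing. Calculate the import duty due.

Line 1 (F-622, Eriara, 113 units, $849.76):
Base rate for F-622 is 35%.
F-622 has an FTA preferential rate, but origin Eriara is not Astesta; base rate stands.
Additional duty on F-622 from Eriara: +28.8%. Applied ad valorem rate: 35% + 28.8% = 63.8%.
Duty = $849.76 × 63.8% = $542.15.
Line 2 (L-106, Astesta, 101 units, $18,900.13):
Base rate for L-106 is 15%.
Origin Astesta qualifies under the Narador–Astesta agreement and L-106 is covered: preferential rate 12.5% applies instead.
Duty = $18,900.13 × 12.5% = $2,362.52.
Line 3 (N-219, Eriara, 1,445 kg, $306,759.05):
Base rate for N-219 is 7.5%.
Duty = $306,759.05 × 7.5% = $23,006.93.
Total = $542.15 + $2,362.52 + $23,006.93 = $25,911.60.

$25,911.60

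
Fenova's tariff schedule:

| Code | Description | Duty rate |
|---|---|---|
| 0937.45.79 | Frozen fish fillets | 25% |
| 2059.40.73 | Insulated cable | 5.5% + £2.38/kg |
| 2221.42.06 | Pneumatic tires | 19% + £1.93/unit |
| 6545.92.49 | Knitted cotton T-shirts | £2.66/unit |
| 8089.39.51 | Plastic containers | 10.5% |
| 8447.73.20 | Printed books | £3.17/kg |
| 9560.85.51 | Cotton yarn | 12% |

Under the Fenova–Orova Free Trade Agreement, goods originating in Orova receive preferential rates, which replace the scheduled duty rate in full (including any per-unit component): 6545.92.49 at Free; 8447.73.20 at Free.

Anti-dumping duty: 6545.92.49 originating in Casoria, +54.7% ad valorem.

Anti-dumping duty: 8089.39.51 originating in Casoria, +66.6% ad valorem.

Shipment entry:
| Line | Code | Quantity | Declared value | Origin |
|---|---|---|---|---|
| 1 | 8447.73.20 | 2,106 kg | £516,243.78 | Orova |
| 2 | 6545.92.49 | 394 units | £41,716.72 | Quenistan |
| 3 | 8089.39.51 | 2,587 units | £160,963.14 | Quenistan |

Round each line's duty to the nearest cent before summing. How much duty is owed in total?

Line 1 (8447.73.20, Orova, 2,106 kg, £516,243.78):
Base rate for 8447.73.20 is £3.17/kg.
Origin Orova qualifies under the Fenova–Orova agreement and 8447.73.20 is covered: preferential rate Free applies instead.
Duty = £516,243.78 × 0% = £0.00.
Line 2 (6545.92.49, Quenistan, 394 units, £41,716.72):
Base rate for 6545.92.49 is £2.66/unit.
6545.92.49 has an FTA preferential rate, but origin Quenistan is not Orova; base rate stands.
The additional-duty order on 6545.92.49 targets Casoria, not Quenistan; it does not apply.
Duty = 394 × £2.66 = £1,048.04.
Line 3 (8089.39.51, Quenistan, 2,587 units, £160,963.14):
Base rate for 8089.39.51 is 10.5%.
The additional-duty order on 8089.39.51 targets Casoria, not Quenistan; it does not apply.
Duty = £160,963.14 × 10.5% = £16,901.13.
Total = £0.00 + £1,048.04 + £16,901.13 = £17,949.17.

£17,949.17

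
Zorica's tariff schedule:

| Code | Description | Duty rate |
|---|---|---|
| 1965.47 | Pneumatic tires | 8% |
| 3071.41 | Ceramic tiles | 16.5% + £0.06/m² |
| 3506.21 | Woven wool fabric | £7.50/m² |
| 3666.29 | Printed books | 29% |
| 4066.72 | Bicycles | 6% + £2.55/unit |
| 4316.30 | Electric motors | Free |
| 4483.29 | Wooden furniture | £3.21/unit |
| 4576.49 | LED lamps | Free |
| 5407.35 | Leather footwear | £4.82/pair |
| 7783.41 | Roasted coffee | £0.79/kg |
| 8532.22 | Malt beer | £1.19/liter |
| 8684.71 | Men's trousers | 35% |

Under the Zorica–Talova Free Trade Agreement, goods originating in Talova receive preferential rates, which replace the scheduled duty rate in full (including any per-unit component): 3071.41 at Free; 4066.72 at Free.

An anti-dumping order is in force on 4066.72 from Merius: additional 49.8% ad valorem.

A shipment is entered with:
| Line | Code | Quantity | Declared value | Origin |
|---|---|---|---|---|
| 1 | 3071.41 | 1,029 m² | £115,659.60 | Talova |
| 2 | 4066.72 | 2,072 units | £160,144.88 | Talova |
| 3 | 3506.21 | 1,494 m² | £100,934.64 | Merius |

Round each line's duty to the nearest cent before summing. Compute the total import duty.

£11,205.00

Line 1 (3071.41, Talova, 1,029 m², £115,659.60):
Base rate for 3071.41 is 16.5% + £0.06/m².
Origin Talova qualifies under the Zorica–Talova agreement and 3071.41 is covered: preferential rate Free applies instead.
Duty = £115,659.60 × 0% = £0.00.
Line 2 (4066.72, Talova, 2,072 units, £160,144.88):
Base rate for 4066.72 is 6% + £2.55/unit.
Origin Talova qualifies under the Zorica–Talova agreement and 4066.72 is covered: preferential rate Free applies instead.
The additional-duty order on 4066.72 targets Merius, not Talova; it does not apply.
Duty = £160,144.88 × 0% = £0.00.
Line 3 (3506.21, Merius, 1,494 m², £100,934.64):
Base rate for 3506.21 is £7.50/m².
Duty = 1,494 × £7.50 = £11,205.00.
Total = £0.00 + £0.00 + £11,205.00 = £11,205.00.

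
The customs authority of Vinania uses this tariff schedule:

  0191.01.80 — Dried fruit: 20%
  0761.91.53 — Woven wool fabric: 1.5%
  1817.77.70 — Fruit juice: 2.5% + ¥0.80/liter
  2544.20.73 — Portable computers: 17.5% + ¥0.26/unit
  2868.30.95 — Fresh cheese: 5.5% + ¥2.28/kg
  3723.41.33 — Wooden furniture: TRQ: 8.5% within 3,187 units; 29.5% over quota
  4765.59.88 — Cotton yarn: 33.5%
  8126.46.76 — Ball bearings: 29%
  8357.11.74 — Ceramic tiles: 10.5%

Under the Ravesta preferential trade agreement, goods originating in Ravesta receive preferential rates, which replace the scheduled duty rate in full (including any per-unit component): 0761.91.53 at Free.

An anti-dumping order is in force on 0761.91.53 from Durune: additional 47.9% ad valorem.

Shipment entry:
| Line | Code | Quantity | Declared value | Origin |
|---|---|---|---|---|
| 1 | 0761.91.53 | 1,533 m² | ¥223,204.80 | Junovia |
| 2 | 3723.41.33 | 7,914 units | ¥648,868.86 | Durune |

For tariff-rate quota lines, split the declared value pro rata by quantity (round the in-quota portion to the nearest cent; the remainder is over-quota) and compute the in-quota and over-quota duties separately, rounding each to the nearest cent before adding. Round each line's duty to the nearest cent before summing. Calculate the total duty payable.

Line 1 (0761.91.53, Junovia, 1,533 m², ¥223,204.80):
Base rate for 0761.91.53 is 1.5%.
0761.91.53 has an FTA preferential rate, but origin Junovia is not Ravesta; base rate stands.
The additional-duty order on 0761.91.53 targets Durune, not Junovia; it does not apply.
Duty = ¥223,204.80 × 1.5% = ¥3,348.07.
Line 2 (3723.41.33, Durune, 7,914 units, ¥648,868.86):
Code 3723.41.33 is under a tariff-rate quota (threshold 3,187 units). In-quota: 3,187 units at 8.5%; over-quota: 4,727 units at 29.5%.
Pro-rata value split: in-quota = ¥648,868.86 × 3,187/7,914 = ¥261,302.13; over-quota = ¥648,868.86 − ¥261,302.13 = ¥387,566.73.
In-quota duty = ¥261,302.13 × 8.5% = ¥22,210.68. Over-quota duty = ¥387,566.73 × 29.5% = ¥114,332.19.
Line duty = ¥22,210.68 + ¥114,332.19 = ¥136,542.87.
Total = ¥3,348.07 + ¥136,542.87 = ¥139,890.94.

¥139,890.94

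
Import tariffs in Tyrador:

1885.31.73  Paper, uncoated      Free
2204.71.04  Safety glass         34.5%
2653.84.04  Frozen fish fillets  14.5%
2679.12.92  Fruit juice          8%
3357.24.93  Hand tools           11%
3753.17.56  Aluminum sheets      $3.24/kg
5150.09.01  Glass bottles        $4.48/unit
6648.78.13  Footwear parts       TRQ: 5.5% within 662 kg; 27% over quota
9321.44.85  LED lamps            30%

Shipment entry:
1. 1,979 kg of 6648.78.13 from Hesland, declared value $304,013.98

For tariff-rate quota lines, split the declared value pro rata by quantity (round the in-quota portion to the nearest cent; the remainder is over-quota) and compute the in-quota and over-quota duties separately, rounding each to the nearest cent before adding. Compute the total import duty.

$60,219.04

Line 1 (6648.78.13, Hesland, 1,979 kg, $304,013.98):
Code 6648.78.13 is under a tariff-rate quota (threshold 662 kg). In-quota: 662 kg at 5.5%; over-quota: 1,317 kg at 27%.
Pro-rata value split: in-quota = $304,013.98 × 662/1,979 = $101,696.44; over-quota = $304,013.98 − $101,696.44 = $202,317.54.
In-quota duty = $101,696.44 × 5.5% = $5,593.30. Over-quota duty = $202,317.54 × 27% = $54,625.74.
Line duty = $5,593.30 + $54,625.74 = $60,219.04.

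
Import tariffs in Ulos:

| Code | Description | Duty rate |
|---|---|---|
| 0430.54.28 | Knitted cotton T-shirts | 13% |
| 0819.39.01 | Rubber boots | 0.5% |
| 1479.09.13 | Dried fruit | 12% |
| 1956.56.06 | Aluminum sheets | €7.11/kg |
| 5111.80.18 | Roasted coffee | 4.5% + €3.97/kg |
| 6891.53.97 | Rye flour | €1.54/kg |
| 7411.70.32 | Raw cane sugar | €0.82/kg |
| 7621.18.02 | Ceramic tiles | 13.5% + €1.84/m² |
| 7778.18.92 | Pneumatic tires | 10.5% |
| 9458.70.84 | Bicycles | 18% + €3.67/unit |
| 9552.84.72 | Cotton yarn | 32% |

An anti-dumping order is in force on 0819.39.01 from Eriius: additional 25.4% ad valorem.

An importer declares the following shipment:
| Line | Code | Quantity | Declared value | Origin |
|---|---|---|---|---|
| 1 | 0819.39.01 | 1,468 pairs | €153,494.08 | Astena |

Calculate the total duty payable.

Line 1 (0819.39.01, Astena, 1,468 pairs, €153,494.08):
Base rate for 0819.39.01 is 0.5%.
The additional-duty order on 0819.39.01 targets Eriius, not Astena; it does not apply.
Duty = €153,494.08 × 0.5% = €767.47.

€767.47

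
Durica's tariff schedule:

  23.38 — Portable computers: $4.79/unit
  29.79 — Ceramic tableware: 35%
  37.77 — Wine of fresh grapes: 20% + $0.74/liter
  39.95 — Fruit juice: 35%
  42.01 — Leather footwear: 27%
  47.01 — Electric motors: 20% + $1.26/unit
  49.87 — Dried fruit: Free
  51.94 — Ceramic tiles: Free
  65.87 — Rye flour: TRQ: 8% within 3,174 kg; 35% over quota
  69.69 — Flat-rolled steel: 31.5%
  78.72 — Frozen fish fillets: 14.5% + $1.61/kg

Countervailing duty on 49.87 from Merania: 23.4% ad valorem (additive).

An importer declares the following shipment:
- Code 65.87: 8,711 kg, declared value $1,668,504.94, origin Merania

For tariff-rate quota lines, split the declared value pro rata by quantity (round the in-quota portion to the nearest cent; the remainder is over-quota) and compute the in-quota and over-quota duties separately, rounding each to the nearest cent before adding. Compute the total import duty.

Line 1 (65.87, Merania, 8,711 kg, $1,668,504.94):
Code 65.87 is under a tariff-rate quota (threshold 3,174 kg). In-quota: 3,174 kg at 8%; over-quota: 5,537 kg at 35%.
Pro-rata value split: in-quota = $1,668,504.94 × 3,174/8,711 = $607,947.96; over-quota = $1,668,504.94 − $607,947.96 = $1,060,556.98.
In-quota duty = $607,947.96 × 8% = $48,635.84. Over-quota duty = $1,060,556.98 × 35% = $371,194.94.
Line duty = $48,635.84 + $371,194.94 = $419,830.78.

$419,830.78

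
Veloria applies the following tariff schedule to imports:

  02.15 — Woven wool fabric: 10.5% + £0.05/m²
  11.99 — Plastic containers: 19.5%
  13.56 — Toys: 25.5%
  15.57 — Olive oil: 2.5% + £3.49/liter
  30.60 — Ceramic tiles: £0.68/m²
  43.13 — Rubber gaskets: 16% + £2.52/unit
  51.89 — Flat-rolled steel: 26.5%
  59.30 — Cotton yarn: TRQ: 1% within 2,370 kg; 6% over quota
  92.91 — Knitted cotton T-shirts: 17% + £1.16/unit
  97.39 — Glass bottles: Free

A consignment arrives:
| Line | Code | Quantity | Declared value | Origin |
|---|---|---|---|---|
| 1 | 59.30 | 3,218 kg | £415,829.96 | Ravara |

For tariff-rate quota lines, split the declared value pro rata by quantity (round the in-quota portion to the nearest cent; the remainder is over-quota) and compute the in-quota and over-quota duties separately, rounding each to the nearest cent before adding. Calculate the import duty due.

Line 1 (59.30, Ravara, 3,218 kg, £415,829.96):
Code 59.30 is under a tariff-rate quota (threshold 2,370 kg). In-quota: 2,370 kg at 1%; over-quota: 848 kg at 6%.
Pro-rata value split: in-quota = £415,829.96 × 2,370/3,218 = £306,251.40; over-quota = £415,829.96 − £306,251.40 = £109,578.56.
In-quota duty = £306,251.40 × 1% = £3,062.51. Over-quota duty = £109,578.56 × 6% = £6,574.71.
Line duty = £3,062.51 + £6,574.71 = £9,637.22.

£9,637.22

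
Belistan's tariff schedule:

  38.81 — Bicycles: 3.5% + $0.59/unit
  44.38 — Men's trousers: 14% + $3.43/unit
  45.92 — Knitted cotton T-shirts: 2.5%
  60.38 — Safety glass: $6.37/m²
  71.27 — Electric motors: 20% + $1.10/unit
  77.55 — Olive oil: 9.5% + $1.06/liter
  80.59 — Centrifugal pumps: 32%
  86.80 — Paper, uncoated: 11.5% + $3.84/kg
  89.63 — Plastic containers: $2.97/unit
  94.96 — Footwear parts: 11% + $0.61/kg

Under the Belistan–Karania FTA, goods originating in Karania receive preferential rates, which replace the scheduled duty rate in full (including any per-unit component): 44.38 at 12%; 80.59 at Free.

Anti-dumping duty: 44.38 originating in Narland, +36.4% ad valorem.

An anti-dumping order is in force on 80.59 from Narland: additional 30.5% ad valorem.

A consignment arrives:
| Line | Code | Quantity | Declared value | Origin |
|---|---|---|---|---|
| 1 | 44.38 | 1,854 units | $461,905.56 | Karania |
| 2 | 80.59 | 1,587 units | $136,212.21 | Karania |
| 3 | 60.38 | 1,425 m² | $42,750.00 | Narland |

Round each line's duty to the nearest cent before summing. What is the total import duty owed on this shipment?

$64,505.92

Line 1 (44.38, Karania, 1,854 units, $461,905.56):
Base rate for 44.38 is 14% + $3.43/unit.
Origin Karania qualifies under the Belistan–Karania agreement and 44.38 is covered: preferential rate 12% applies instead.
The additional-duty order on 44.38 targets Narland, not Karania; it does not apply.
Duty = $461,905.56 × 12% = $55,428.67.
Line 2 (80.59, Karania, 1,587 units, $136,212.21):
Base rate for 80.59 is 32%.
Origin Karania qualifies under the Belistan–Karania agreement and 80.59 is covered: preferential rate Free applies instead.
The additional-duty order on 80.59 targets Narland, not Karania; it does not apply.
Duty = $136,212.21 × 0% = $0.00.
Line 3 (60.38, Narland, 1,425 m², $42,750.00):
Base rate for 60.38 is $6.37/m².
Duty = 1,425 × $6.37 = $9,077.25.
Total = $55,428.67 + $0.00 + $9,077.25 = $64,505.92.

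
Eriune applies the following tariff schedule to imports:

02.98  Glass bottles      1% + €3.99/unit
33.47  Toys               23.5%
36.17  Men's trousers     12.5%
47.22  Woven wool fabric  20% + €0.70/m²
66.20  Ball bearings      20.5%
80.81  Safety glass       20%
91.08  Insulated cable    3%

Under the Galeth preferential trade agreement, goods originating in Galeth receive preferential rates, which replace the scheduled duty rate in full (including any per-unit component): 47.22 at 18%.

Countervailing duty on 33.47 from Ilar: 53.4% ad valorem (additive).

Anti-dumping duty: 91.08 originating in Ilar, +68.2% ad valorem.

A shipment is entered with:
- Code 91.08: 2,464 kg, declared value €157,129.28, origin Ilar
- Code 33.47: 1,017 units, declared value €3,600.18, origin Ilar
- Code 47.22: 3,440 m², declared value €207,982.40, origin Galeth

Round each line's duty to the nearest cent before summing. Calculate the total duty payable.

Line 1 (91.08, Ilar, 2,464 kg, €157,129.28):
Base rate for 91.08 is 3%.
Additional duty on 91.08 from Ilar: +68.2%. Applied ad valorem rate: 3% + 68.2% = 71.2%.
Duty = €157,129.28 × 71.2% = €111,876.05.
Line 2 (33.47, Ilar, 1,017 units, €3,600.18):
Base rate for 33.47 is 23.5%.
Additional duty on 33.47 from Ilar: +53.4%. Applied ad valorem rate: 23.5% + 53.4% = 76.9%.
Duty = €3,600.18 × 76.9% = €2,768.54.
Line 3 (47.22, Galeth, 3,440 m², €207,982.40):
Base rate for 47.22 is 20% + €0.70/m².
Origin Galeth qualifies under the Eriune–Galeth agreement and 47.22 is covered: preferential rate 18% applies instead.
Duty = €207,982.40 × 18% = €37,436.83.
Total = €111,876.05 + €2,768.54 + €37,436.83 = €152,081.42.

€152,081.42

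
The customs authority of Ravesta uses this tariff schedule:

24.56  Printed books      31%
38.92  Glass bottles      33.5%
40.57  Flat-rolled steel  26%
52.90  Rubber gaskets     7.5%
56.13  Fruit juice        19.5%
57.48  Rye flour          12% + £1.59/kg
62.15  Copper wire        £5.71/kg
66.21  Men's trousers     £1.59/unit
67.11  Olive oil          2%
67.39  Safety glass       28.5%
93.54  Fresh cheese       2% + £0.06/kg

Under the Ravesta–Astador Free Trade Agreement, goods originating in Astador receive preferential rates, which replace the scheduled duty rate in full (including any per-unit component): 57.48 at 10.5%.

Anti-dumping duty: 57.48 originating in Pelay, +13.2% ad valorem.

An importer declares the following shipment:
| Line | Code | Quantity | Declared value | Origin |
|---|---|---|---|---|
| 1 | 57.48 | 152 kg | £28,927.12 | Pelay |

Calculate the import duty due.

Line 1 (57.48, Pelay, 152 kg, £28,927.12):
Base rate for 57.48 is 12% + £1.59/kg.
57.48 has an FTA preferential rate, but origin Pelay is not Astador; base rate stands.
Additional duty on 57.48 from Pelay: +13.2%. Applied ad valorem rate: 12% + 13.2% = 25.2%.
Duty = £28,927.12 × 25.2% + 152 × £1.59 = £7,531.31.

£7,531.31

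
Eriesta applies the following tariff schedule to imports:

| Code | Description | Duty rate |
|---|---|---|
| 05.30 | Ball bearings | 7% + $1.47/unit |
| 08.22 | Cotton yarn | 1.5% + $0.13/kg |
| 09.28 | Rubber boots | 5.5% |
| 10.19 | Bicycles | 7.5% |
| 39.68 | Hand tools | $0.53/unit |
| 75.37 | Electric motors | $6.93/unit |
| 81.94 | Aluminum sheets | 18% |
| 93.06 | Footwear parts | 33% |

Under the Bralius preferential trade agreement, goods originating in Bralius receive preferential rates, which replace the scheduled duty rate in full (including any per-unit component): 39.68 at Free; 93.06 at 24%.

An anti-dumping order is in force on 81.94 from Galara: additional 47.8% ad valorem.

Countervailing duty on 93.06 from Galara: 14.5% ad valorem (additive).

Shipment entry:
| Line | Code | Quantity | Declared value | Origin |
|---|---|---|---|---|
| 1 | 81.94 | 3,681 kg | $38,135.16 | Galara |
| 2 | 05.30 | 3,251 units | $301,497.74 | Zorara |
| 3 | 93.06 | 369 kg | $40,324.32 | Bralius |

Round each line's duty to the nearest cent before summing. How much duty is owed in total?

$60,654.59

Line 1 (81.94, Galara, 3,681 kg, $38,135.16):
Base rate for 81.94 is 18%.
Additional duty on 81.94 from Galara: +47.8%. Applied ad valorem rate: 18% + 47.8% = 65.8%.
Duty = $38,135.16 × 65.8% = $25,092.94.
Line 2 (05.30, Zorara, 3,251 units, $301,497.74):
Base rate for 05.30 is 7% + $1.47/unit.
Duty = $301,497.74 × 7% + 3,251 × $1.47 = $25,883.81.
Line 3 (93.06, Bralius, 369 kg, $40,324.32):
Base rate for 93.06 is 33%.
Origin Bralius qualifies under the Eriesta–Bralius agreement and 93.06 is covered: preferential rate 24% applies instead.
The additional-duty order on 93.06 targets Galara, not Bralius; it does not apply.
Duty = $40,324.32 × 24% = $9,677.84.
Total = $25,092.94 + $25,883.81 + $9,677.84 = $60,654.59.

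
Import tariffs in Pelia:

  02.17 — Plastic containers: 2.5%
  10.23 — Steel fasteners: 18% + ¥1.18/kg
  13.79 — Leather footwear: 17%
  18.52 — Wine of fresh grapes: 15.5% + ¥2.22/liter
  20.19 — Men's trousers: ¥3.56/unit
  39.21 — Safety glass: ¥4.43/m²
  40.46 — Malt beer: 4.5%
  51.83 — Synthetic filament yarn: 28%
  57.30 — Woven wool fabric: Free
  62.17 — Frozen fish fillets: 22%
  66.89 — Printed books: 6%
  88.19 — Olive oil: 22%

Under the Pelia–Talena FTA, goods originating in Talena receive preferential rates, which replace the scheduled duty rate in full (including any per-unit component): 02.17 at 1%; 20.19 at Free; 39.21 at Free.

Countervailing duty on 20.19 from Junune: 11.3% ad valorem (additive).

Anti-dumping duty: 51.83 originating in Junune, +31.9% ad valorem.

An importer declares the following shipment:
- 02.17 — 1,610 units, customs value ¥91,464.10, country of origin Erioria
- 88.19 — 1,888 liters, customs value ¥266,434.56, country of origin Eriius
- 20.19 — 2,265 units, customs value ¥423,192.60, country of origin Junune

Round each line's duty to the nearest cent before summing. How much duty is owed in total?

¥116,786.36

Line 1 (02.17, Erioria, 1,610 units, ¥91,464.10):
Base rate for 02.17 is 2.5%.
02.17 has an FTA preferential rate, but origin Erioria is not Talena; base rate stands.
Duty = ¥91,464.10 × 2.5% = ¥2,286.60.
Line 2 (88.19, Eriius, 1,888 liters, ¥266,434.56):
Base rate for 88.19 is 22%.
Duty = ¥266,434.56 × 22% = ¥58,615.60.
Line 3 (20.19, Junune, 2,265 units, ¥423,192.60):
Base rate for 20.19 is ¥3.56/unit.
20.19 has an FTA preferential rate, but origin Junune is not Talena; base rate stands.
Additional duty on 20.19 from Junune: +11.3% ad valorem. Applied ad valorem rate = 11.3%.
Duty = ¥423,192.60 × 11.3% + 2,265 × ¥3.56 = ¥55,884.16.
Total = ¥2,286.60 + ¥58,615.60 + ¥55,884.16 = ¥116,786.36.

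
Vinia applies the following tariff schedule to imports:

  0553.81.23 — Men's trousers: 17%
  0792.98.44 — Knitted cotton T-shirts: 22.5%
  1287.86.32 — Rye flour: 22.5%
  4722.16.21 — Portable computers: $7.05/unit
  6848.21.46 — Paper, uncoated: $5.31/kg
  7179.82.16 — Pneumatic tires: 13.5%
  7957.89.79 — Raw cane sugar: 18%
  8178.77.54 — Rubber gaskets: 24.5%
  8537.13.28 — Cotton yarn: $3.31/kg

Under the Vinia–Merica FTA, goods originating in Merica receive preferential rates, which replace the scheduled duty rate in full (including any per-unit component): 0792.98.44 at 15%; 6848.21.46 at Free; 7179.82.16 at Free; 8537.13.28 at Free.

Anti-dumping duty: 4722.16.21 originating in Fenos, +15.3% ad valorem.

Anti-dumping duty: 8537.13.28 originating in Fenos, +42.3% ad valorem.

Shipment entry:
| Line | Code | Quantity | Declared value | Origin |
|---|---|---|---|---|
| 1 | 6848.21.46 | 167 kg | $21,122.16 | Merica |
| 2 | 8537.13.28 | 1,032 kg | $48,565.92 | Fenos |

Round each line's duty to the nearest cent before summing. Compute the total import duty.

Line 1 (6848.21.46, Merica, 167 kg, $21,122.16):
Base rate for 6848.21.46 is $5.31/kg.
Origin Merica qualifies under the Vinia–Merica agreement and 6848.21.46 is covered: preferential rate Free applies instead.
Duty = $21,122.16 × 0% = $0.00.
Line 2 (8537.13.28, Fenos, 1,032 kg, $48,565.92):
Base rate for 8537.13.28 is $3.31/kg.
8537.13.28 has an FTA preferential rate, but origin Fenos is not Merica; base rate stands.
Additional duty on 8537.13.28 from Fenos: +42.3% ad valorem. Applied ad valorem rate = 42.3%.
Duty = $48,565.92 × 42.3% + 1,032 × $3.31 = $23,959.30.
Total = $0.00 + $23,959.30 = $23,959.30.

$23,959.30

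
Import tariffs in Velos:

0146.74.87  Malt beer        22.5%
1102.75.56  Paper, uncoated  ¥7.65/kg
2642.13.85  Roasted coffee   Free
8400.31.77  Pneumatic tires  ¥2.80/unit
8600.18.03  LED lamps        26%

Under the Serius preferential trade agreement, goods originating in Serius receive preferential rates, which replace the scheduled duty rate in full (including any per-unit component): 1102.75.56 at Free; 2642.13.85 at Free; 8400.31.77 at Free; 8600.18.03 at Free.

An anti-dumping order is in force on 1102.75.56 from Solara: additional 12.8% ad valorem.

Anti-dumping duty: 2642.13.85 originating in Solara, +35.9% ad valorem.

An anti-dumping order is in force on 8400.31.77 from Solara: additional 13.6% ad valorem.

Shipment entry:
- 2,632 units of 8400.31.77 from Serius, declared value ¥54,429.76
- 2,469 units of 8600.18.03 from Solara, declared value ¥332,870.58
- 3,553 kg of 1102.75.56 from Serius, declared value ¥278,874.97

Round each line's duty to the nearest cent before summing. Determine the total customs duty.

Line 1 (8400.31.77, Serius, 2,632 units, ¥54,429.76):
Base rate for 8400.31.77 is ¥2.80/unit.
Origin Serius qualifies under the Velos–Serius agreement and 8400.31.77 is covered: preferential rate Free applies instead.
The additional-duty order on 8400.31.77 targets Solara, not Serius; it does not apply.
Duty = ¥54,429.76 × 0% = ¥0.00.
Line 2 (8600.18.03, Solara, 2,469 units, ¥332,870.58):
Base rate for 8600.18.03 is 26%.
8600.18.03 has an FTA preferential rate, but origin Solara is not Serius; base rate stands.
Duty = ¥332,870.58 × 26% = ¥86,546.35.
Line 3 (1102.75.56, Serius, 3,553 kg, ¥278,874.97):
Base rate for 1102.75.56 is ¥7.65/kg.
Origin Serius qualifies under the Velos–Serius agreement and 1102.75.56 is covered: preferential rate Free applies instead.
The additional-duty order on 1102.75.56 targets Solara, not Serius; it does not apply.
Duty = ¥278,874.97 × 0% = ¥0.00.
Total = ¥0.00 + ¥86,546.35 + ¥0.00 = ¥86,546.35.

¥86,546.35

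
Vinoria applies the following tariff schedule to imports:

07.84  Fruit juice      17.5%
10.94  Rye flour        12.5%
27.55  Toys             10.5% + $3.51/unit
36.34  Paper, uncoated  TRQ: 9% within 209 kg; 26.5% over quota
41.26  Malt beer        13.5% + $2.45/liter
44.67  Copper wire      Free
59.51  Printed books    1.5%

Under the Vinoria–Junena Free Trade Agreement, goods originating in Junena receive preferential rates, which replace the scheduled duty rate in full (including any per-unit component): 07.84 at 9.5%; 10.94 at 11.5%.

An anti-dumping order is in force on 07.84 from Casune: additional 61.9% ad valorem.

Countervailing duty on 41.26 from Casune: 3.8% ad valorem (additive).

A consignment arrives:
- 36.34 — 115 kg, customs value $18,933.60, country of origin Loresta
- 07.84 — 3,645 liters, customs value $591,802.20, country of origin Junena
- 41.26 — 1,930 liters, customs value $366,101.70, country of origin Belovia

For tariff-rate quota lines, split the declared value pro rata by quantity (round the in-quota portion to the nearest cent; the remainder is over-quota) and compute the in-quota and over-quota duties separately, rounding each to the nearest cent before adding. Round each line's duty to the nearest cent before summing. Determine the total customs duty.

Line 1 (36.34, Loresta, 115 kg, $18,933.60):
Code 36.34 is under a tariff-rate quota (threshold 209 kg). Quantity 115 kg is within the quota, so the in-quota rate 9% applies to the full value.
Duty = $18,933.60 × 9% = $1,704.02.
Line 2 (07.84, Junena, 3,645 liters, $591,802.20):
Base rate for 07.84 is 17.5%.
Origin Junena qualifies under the Vinoria–Junena agreement and 07.84 is covered: preferential rate 9.5% applies instead.
The additional-duty order on 07.84 targets Casune, not Junena; it does not apply.
Duty = $591,802.20 × 9.5% = $56,221.21.
Line 3 (41.26, Belovia, 1,930 liters, $366,101.70):
Base rate for 41.26 is 13.5% + $2.45/liter.
The additional-duty order on 41.26 targets Casune, not Belovia; it does not apply.
Duty = $366,101.70 × 13.5% + 1,930 × $2.45 = $54,152.23.
Total = $1,704.02 + $56,221.21 + $54,152.23 = $112,077.46.

$112,077.46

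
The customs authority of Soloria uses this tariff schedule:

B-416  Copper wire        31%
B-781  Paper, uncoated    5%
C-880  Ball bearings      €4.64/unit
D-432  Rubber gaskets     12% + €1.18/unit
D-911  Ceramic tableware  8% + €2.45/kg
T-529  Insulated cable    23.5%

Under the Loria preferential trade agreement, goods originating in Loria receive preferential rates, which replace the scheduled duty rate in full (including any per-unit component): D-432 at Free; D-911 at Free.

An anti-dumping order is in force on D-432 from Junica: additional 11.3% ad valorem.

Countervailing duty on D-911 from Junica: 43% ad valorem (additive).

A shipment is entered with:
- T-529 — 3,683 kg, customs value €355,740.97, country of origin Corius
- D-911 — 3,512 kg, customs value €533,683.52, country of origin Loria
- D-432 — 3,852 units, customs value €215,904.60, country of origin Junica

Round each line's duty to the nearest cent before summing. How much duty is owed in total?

Line 1 (T-529, Corius, 3,683 kg, €355,740.97):
Base rate for T-529 is 23.5%.
Duty = €355,740.97 × 23.5% = €83,599.13.
Line 2 (D-911, Loria, 3,512 kg, €533,683.52):
Base rate for D-911 is 8% + €2.45/kg.
Origin Loria qualifies under the Soloria–Loria agreement and D-911 is covered: preferential rate Free applies instead.
The additional-duty order on D-911 targets Junica, not Loria; it does not apply.
Duty = €533,683.52 × 0% = €0.00.
Line 3 (D-432, Junica, 3,852 units, €215,904.60):
Base rate for D-432 is 12% + €1.18/unit.
D-432 has an FTA preferential rate, but origin Junica is not Loria; base rate stands.
Additional duty on D-432 from Junica: +11.3%. Applied ad valorem rate: 12% + 11.3% = 23.3%.
Duty = €215,904.60 × 23.3% + 3,852 × €1.18 = €54,851.13.
Total = €83,599.13 + €0.00 + €54,851.13 = €138,450.26.

€138,450.26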